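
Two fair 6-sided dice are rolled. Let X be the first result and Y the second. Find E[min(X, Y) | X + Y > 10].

16/3

Outcomes with X + Y > 10: (5,6), (6,5), (6,6), each with probability 1/36.
E[min(X, Y) | X + Y > 10] = (5 + 5 + 6) / 3 = 16/3.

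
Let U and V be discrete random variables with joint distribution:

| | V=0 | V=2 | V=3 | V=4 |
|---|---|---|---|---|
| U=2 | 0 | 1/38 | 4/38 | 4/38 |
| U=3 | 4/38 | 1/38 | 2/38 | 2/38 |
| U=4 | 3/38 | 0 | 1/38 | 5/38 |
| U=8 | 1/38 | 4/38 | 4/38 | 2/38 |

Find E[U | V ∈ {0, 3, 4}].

33/8

P(V ∈ {0, 3, 4}) = 16/19.
Summing U·P(U=x,V=y) over the conditioning event gives 66/19.
E[U | V ∈ {0, 3, 4}] = (66/19) / (16/19) = 33/8.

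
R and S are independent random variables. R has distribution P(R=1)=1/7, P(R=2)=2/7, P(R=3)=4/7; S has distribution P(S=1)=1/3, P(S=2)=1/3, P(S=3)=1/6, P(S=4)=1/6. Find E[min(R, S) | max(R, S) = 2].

7/5

P(max(R, S) = 2) = 5/21.
Summing min(R,S)·P(x,y) over outcomes with max(R, S) = 2 gives 1/3.
E[min(R, S) | max(R, S) = 2] = (1/3) / (5/21) = 7/5.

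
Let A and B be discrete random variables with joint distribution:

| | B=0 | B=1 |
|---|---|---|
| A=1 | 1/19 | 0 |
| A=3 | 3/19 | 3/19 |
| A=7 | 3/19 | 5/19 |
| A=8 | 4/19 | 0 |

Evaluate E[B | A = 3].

P(A = 3) = 6/19.
Σ B·P over the event = 0·(3/19) + 1·(3/19) = 3/19.
E[B | A = 3] = (3/19) / (6/19) = 1/2.

1/2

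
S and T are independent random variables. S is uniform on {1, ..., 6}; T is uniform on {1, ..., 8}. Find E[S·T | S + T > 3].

751/45

P(S + T > 3) = 15/16.
Summing ST·P(x,y) over outcomes with S + T > 3 gives 751/48.
E[S·T | S + T > 3] = (751/48) / (15/16) = 751/45.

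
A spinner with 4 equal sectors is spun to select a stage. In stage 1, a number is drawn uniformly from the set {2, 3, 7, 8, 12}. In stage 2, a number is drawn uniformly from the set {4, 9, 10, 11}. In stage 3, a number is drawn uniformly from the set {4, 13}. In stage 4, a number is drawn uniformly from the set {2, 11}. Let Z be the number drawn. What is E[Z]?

299/40

E[Z | stage 1] = (2+3+7+8+12)/5 = 32/5.
E[Z | stage 2] = (4+9+10+11)/4 = 17/2.
E[Z | stage 3] = (4+13)/2 = 17/2.
E[Z | stage 4] = (2+11)/2 = 13/2.
E[Z] = (1/4)·(32/5) + (1/4)·(17/2) + (1/4)·(17/2) + (1/4)·(13/2) = 299/40.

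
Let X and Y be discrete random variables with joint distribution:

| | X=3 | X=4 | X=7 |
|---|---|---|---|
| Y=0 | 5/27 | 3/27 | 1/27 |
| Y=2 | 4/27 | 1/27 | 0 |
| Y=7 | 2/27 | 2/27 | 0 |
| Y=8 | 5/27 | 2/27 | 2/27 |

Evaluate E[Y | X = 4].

P(X = 4) = 8/27.
Σ Y·P over the event = 0·(3/27) + 2·(1/27) + 7·(2/27) + 8·(2/27) = 32/27.
E[Y | X = 4] = (32/27) / (8/27) = 4.

4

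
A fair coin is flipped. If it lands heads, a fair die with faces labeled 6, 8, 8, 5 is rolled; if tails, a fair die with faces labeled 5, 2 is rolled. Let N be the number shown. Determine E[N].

41/8

E[N | heads] = (6+8+8+5)/4 = 27/4.
E[N | tails] = (5+2)/2 = 7/2.
By the law of total expectation,
E[N] = (1/2)·(27/4) + (1/2)·(7/2) = 41/8.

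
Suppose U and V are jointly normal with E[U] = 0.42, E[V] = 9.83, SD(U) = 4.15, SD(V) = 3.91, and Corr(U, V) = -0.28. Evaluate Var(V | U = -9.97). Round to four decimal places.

14.0895

For a bivariate normal, Var(V | U=x) = σ_V²(1 − ρ²).
Var(V | U=-9.97) = (3.91)²·(1 − (-0.28)²) = 15.2881·0.9216 = 14.0895.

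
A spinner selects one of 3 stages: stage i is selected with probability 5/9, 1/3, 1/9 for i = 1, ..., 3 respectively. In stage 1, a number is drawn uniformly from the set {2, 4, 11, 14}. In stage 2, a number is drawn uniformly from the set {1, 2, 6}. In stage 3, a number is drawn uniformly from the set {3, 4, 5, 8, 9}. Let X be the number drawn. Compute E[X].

119/20

E[X | stage 1] = (2+4+11+14)/4 = 31/4.
E[X | stage 2] = (1+2+6)/3 = 3.
E[X | stage 3] = (3+4+5+8+9)/5 = 29/5.
E[X] = (5/9)·(31/4) + (1/3)·(3) + (1/9)·(29/5) = 119/20.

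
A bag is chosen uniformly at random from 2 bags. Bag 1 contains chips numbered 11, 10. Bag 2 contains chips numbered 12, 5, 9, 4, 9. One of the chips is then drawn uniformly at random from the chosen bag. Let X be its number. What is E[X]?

E[X | bag 1] = (11+10)/2 = 21/2.
E[X | bag 2] = (12+5+9+4+9)/5 = 39/5.
By the law of total expectation,
E[X] = (1/2)·(21/2) + (1/2)·(39/5) = 183/20.

183/20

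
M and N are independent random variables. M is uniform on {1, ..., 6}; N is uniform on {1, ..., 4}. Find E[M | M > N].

32/7

P(M > N) = 7/12.
Summing M·P(x,y) over outcomes with M > N gives 8/3.
E[M | M > N] = (8/3) / (7/12) = 32/7.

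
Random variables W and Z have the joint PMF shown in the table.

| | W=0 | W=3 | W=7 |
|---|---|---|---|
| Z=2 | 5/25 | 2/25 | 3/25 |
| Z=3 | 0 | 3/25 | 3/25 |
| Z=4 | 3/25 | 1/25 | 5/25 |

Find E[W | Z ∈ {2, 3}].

P(Z ∈ {2, 3}) = 16/25.
Σ W·P over the event = 0·(5/25) + 3·(2/25) + 3·(3/25) + 7·(3/25) + 7·(3/25) = 57/25.
E[W | Z ∈ {2, 3}] = (57/25) / (16/25) = 57/16.

57/16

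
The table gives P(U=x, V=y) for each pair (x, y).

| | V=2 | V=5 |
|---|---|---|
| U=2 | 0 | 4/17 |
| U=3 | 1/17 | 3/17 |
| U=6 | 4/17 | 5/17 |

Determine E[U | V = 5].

P(V = 5) = 12/17.
Σ U·P over the event = 2·(4/17) + 3·(3/17) + 6·(5/17) = 47/17.
E[U | V = 5] = (47/17) / (12/17) = 47/12.

47/12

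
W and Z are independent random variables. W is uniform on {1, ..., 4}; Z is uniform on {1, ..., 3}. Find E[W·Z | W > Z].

35/6

Outcomes with W > Z: (2,1), (3,1), (3,2), (4,1), (4,2), (4,3), each with probability 1/12.
E[W·Z | W > Z] = (2 + 3 + 6 + 4 + 8 + 12) / 6 = 35/6.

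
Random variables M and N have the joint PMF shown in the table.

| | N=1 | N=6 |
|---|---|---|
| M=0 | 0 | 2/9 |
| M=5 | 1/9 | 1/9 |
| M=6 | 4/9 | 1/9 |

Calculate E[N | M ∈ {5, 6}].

17/7

P(M ∈ {5, 6}) = 7/9.
Σ N·P over the event = 1·(1/9) + 6·(1/9) + 1·(4/9) + 6·(1/9) = 17/9.
E[N | M ∈ {5, 6}] = (17/9) / (7/9) = 17/7.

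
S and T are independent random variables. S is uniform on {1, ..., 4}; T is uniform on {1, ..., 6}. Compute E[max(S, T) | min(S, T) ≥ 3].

37/8

P(min(S, T) ≥ 3) = 1/3.
Summing max(S,T)·P(x,y) over outcomes with min(S, T) ≥ 3 gives 37/24.
E[max(S, T) | min(S, T) ≥ 3] = (37/24) / (1/3) = 37/8.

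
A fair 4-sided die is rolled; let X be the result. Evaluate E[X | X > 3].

4

Given X > 3, X is equally likely to be any of {4}.
E[X | X > 3] = (4) / 1 = 4.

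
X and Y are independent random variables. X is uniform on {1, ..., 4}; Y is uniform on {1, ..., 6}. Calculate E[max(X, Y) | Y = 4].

4

Outcomes with Y = 4: (1,4), (2,4), (3,4), (4,4), each with probability 1/24.
E[max(X, Y) | Y = 4] = (4 + 4 + 4 + 4) / 4 = 4.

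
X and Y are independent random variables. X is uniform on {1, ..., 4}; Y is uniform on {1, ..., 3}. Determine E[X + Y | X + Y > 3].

Outcomes with X + Y > 3: (1,3), (2,2), (2,3), (3,1), (3,2), (3,3), (4,1), (4,2), (4,3), each with probability 1/12.
E[X + Y | X + Y > 3] = (4 + 4 + 5 + 4 + 5 + 6 + 5 + 6 + 7) / 9 = 46/9.

46/9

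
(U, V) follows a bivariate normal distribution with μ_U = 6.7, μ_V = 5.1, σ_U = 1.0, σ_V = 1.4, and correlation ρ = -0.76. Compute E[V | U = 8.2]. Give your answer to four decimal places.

E[V | U=x] = μ_V + ρ(σ_V/σ_U)(x − μ_U) for jointly normal variables.
E[V | U=8.2] = 5.1 + (-0.76)·(1.4/1.0)·(8.2 − (6.7)) = 5.1 + (-1.064)·(1.5) = 3.5040.

3.5040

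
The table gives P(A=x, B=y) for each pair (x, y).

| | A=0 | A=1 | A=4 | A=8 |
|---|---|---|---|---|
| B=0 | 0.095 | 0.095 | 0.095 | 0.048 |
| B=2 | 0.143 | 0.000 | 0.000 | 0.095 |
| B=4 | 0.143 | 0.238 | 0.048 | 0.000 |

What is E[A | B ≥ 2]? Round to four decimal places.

P(B ≥ 2) = 0.667.
Σ A·P over the event = 0·(0.143) + 0·(0.143) + 1·(0.238) + 4·(0.048) + 8·(0.095) = 1.190.
E[A | B ≥ 2] = (1.190) / (0.667) = 1.7841.

1.7841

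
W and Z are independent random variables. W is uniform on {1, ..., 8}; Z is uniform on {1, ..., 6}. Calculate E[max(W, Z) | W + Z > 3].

82/15

P(W + Z > 3) = 15/16.
Summing max(W,Z)·P(x,y) over outcomes with W + Z > 3 gives 41/8.
E[max(W, Z) | W + Z > 3] = (41/8) / (15/16) = 82/15.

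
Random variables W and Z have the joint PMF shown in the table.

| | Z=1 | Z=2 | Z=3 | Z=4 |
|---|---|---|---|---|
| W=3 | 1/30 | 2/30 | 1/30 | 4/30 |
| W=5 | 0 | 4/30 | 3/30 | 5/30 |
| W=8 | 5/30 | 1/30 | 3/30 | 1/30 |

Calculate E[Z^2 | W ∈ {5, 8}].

175/22

P(W ∈ {5, 8}) = 11/15.
Summing Z^2·P(W=x,Z=y) over the conditioning event gives 35/6.
E[Z^2 | W ∈ {5, 8}] = (35/6) / (11/15) = 175/22.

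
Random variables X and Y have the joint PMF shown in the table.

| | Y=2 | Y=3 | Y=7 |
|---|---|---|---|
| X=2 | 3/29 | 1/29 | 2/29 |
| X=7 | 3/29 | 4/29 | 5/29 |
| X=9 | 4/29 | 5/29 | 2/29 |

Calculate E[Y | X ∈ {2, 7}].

38/9

P(X ∈ {2, 7}) = 18/29.
Σ Y·P over the event = 2·(3/29) + 3·(1/29) + 7·(2/29) + 2·(3/29) + 3·(4/29) + 7·(5/29) = 76/29.
E[Y | X ∈ {2, 7}] = (76/29) / (18/29) = 38/9.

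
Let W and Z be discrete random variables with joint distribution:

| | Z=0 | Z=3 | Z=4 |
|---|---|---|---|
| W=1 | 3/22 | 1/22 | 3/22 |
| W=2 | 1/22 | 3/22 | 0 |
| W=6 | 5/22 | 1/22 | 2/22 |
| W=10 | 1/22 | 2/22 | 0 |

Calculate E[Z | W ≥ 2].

P(W ≥ 2) = 15/22.
Σ Z·P over the event = 0·(1/22) + 3·(3/22) + 0·(5/22) + 3·(1/22) + 4·(2/22) + 0·(1/22) + 3·(2/22) = 13/11.
E[Z | W ≥ 2] = (13/11) / (15/22) = 26/15.

26/15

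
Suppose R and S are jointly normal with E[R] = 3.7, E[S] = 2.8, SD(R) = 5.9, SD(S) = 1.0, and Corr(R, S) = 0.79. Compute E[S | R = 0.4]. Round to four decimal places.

For a bivariate normal, E[S | R=x] = μ_S + ρ·(σ_S/σ_R)·(x − μ_R).
E[S | R=0.4] = 2.8 + (0.79)·(1.0/5.9)·(0.4 − (3.7)) = 2.8 + (0.1339)·(-3.3) = 2.3581.

2.3581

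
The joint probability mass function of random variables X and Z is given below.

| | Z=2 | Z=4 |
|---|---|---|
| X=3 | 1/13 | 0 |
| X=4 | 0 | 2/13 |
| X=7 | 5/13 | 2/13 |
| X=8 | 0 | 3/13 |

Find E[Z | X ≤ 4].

10/3

P(X ≤ 4) = 3/13.
Σ Z·P over the event = 2·(1/13) + 4·(2/13) = 10/13.
E[Z | X ≤ 4] = (10/13) / (3/13) = 10/3.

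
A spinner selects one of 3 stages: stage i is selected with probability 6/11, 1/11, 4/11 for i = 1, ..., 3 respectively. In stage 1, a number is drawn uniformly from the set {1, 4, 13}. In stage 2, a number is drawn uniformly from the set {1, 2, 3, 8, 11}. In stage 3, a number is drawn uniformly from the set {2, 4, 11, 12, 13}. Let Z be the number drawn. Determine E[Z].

373/55

E[Z | stage 1] = (1+4+13)/3 = 6.
E[Z | stage 2] = (1+2+3+8+11)/5 = 5.
E[Z | stage 3] = (2+4+11+12+13)/5 = 42/5.
By the law of total expectation,
E[Z] = (6/11)·(6) + (1/11)·(5) + (4/11)·(42/5) = 373/55.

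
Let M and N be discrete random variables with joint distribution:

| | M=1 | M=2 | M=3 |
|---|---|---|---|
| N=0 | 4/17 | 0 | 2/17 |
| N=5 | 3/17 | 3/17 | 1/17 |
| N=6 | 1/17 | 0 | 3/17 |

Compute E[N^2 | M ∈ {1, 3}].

P(M ∈ {1, 3}) = 14/17.
Summing N^2·P(M=x,N=y) over the conditioning event gives 244/17.
E[N^2 | M ∈ {1, 3}] = (244/17) / (14/17) = 122/7.

122/7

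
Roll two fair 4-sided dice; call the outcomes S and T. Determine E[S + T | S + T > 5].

20/3

Outcomes with S + T > 5: (2,4), (3,3), (3,4), (4,2), (4,3), (4,4), each with probability 1/16.
E[S + T | S + T > 5] = (6 + 6 + 7 + 6 + 7 + 8) / 6 = 20/3.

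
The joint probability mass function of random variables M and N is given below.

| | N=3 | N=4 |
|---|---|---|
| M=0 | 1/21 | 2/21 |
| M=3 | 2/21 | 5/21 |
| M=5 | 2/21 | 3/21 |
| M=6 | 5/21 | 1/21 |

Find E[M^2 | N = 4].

P(N = 4) = 11/21.
Σ M^2·P over the event = 0·(2/21) + 9·(5/21) + 25·(3/21) + 36·(1/21) = 52/7.
E[M^2 | N = 4] = (52/7) / (11/21) = 156/11.

156/11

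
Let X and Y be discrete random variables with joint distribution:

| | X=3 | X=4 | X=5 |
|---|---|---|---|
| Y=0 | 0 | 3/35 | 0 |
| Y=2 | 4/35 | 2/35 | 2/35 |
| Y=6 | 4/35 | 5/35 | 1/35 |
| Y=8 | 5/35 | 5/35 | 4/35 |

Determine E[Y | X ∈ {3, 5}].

P(X ∈ {3, 5}) = 4/7.
Σ Y·P over the event = 2·(4/35) + 6·(4/35) + 8·(5/35) + 2·(2/35) + 6·(1/35) + 8·(4/35) = 114/35.
E[Y | X ∈ {3, 5}] = (114/35) / (4/7) = 57/10.

57/10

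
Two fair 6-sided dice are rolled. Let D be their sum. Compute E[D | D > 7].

P(D > 7) = 5/12.
Σ over the event: 8·5/36 + 9·1/9 + 10·1/12 + 11·1/18 + 12·1/36 = 35/9.
E[D | D > 7] = (35/9) / (5/12) = 28/3.

28/3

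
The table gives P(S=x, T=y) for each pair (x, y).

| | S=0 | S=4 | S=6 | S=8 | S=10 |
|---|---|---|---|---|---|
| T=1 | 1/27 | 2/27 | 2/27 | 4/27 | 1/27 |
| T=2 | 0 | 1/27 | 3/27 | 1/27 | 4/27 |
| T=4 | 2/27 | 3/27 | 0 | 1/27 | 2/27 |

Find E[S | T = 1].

31/5

P(T = 1) = 10/27.
Σ S·P over the event = 0·(1/27) + 4·(2/27) + 6·(2/27) + 8·(4/27) + 10·(1/27) = 62/27.
E[S | T = 1] = (62/27) / (10/27) = 31/5.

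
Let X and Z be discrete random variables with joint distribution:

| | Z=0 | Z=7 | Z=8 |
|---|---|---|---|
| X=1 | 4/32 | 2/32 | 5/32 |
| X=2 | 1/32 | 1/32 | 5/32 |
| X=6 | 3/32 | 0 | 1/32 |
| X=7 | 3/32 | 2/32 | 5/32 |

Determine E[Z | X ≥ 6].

P(X ≥ 6) = 7/16.
Σ Z·P over the event = 0·(3/32) + 8·(1/32) + 0·(3/32) + 7·(2/32) + 8·(5/32) = 31/16.
E[Z | X ≥ 6] = (31/16) / (7/16) = 31/7.

31/7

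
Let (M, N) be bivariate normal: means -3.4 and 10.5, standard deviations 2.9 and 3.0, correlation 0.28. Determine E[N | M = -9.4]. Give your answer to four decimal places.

For a bivariate normal, E[N | M=x] = μ_N + ρ·(σ_N/σ_M)·(x − μ_M).
E[N | M=-9.4] = 10.5 + (0.28)·(3.0/2.9)·(-9.4 − (-3.4)) = 10.5 + (0.289655)·(-6) = 8.7621.

8.7621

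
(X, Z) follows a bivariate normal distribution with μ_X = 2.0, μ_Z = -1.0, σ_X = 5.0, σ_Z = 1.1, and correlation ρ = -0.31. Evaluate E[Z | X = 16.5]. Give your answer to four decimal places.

-1.9889

The regression of Z on X has slope ρ·σ_Z/σ_X and passes through (μ_X, μ_Z).
E[Z | X=16.5] = -1.0 + (-0.31)·(1.1/5.0)·(16.5 − (2.0)) = -1.0 + (-0.0682)·(14.5) = -1.9889.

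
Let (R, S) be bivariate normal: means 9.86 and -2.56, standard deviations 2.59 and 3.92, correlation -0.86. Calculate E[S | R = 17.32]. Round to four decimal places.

-12.2701

The regression of S on R has slope ρ·σ_S/σ_R and passes through (μ_R, μ_S).
E[S | R=17.32] = -2.56 + (-0.86)·(3.92/2.59)·(17.32 − (9.86)) = -2.56 + (-1.30162)·(7.46) = -12.2701.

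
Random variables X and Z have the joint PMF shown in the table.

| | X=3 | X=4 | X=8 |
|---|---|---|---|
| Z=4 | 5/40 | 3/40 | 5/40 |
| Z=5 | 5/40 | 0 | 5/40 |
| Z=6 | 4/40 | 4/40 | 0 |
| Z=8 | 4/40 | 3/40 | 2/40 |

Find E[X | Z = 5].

11/2

P(Z = 5) = 1/4.
Σ X·P over the event = 3·(5/40) + 8·(5/40) = 11/8.
E[X | Z = 5] = (11/8) / (1/4) = 11/2.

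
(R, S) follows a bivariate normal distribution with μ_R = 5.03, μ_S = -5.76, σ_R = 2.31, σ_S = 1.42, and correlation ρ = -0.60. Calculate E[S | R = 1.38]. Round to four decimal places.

The regression of S on R has slope ρ·σ_S/σ_R and passes through (μ_R, μ_S).
E[S | R=1.38] = -5.76 + (-0.60)·(1.42/2.31)·(1.38 − (5.03)) = -5.76 + (-0.36883)·(-3.65) = -4.4138.

-4.4138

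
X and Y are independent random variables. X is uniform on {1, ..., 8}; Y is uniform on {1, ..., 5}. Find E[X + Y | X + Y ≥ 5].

P(X + Y ≥ 5) = 17/20.
Summing (X+Y)·P(x,y) over outcomes with X + Y ≥ 5 gives 7.
E[X + Y | X + Y ≥ 5] = (7) / (17/20) = 140/17.

140/17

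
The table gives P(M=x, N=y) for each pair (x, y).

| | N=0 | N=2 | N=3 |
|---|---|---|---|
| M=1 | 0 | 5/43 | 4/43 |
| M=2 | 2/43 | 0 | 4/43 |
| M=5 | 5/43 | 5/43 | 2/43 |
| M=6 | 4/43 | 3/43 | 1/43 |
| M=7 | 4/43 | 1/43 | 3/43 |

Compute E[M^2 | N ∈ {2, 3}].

P(N ∈ {2, 3}) = 28/43.
Summing M^2·P(M=x,N=y) over the conditioning event gives 540/43.
E[M^2 | N ∈ {2, 3}] = (540/43) / (28/43) = 135/7.

135/7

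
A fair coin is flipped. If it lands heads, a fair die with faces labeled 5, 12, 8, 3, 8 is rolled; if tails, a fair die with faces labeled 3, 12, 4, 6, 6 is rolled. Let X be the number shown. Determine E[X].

E[X | heads] = (5+12+8+3+8)/5 = 36/5.
E[X | tails] = (3+12+4+6+6)/5 = 31/5.
By the law of total expectation,
E[X] = (1/2)·(36/5) + (1/2)·(31/5) = 67/10.

67/10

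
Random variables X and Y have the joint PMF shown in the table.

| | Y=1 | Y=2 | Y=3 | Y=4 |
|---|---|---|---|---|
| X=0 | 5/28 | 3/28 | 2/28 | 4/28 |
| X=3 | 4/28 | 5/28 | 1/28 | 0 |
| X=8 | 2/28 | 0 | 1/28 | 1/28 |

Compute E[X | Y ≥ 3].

19/9

P(Y ≥ 3) = 9/28.
Σ X·P over the event = 0·(2/28) + 0·(4/28) + 3·(1/28) + 8·(1/28) + 8·(1/28) = 19/28.
E[X | Y ≥ 3] = (19/28) / (9/28) = 19/9.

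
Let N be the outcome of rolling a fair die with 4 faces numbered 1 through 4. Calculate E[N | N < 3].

3/2

Given N < 3, N is equally likely to be any of {1, 2}.
E[N | N < 3] = (1 + 2) / 2 = 3/2.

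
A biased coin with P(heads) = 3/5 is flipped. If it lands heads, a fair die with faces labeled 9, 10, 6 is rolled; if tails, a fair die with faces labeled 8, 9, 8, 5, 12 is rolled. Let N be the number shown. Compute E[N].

E[N | heads] = (9+10+6)/3 = 25/3.
E[N | tails] = (8+9+8+5+12)/5 = 42/5.
By the law of total expectation,
E[N] = (3/5)·(25/3) + (2/5)·(42/5) = 209/25.

209/25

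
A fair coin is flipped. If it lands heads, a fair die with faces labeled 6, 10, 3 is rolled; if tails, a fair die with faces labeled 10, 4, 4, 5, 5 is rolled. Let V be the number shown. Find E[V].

E[V | heads] = (6+10+3)/3 = 19/3.
E[V | tails] = (10+4+4+5+5)/5 = 28/5.
By the law of total expectation,
E[V] = (1/2)·(19/3) + (1/2)·(28/5) = 179/30.

179/30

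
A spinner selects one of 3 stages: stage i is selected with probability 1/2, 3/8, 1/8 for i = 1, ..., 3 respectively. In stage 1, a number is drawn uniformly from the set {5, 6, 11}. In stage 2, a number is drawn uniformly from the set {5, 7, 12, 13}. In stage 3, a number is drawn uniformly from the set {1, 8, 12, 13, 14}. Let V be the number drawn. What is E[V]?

4001/480

E[V | stage 1] = (5+6+11)/3 = 22/3.
E[V | stage 2] = (5+7+12+13)/4 = 37/4.
E[V | stage 3] = (1+8+12+13+14)/5 = 48/5.
By the law of total expectation,
E[V] = (1/2)·(22/3) + (3/8)·(37/4) + (1/8)·(48/5) = 4001/480.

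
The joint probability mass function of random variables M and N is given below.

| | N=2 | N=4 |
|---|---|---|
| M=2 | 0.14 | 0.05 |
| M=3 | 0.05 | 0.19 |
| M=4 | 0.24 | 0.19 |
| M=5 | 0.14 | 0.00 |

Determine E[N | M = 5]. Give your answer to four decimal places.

2.0000

P(M = 5) = 0.14.
Σ N·P over the event = 2·(0.14) = 0.28.
E[N | M = 5] = (0.28) / (0.14) = 2.0000.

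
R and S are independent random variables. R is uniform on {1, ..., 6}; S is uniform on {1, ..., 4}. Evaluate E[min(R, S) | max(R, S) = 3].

P(max(R, S) = 3) = 5/24.
Summing min(R,S)·P(x,y) over outcomes with max(R, S) = 3 gives 3/8.
E[min(R, S) | max(R, S) = 3] = (3/8) / (5/24) = 9/5.

9/5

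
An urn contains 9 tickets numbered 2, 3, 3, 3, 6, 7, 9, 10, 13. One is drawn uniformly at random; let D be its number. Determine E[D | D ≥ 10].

23/2

P(D ≥ 10) = 2/9.
Σ over the event: 10·1/9 + 13·1/9 = 23/9.
E[D | D ≥ 10] = (23/9) / (2/9) = 23/2.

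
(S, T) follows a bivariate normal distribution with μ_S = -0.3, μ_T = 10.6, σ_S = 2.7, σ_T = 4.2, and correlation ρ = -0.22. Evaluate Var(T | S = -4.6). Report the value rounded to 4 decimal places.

16.7862

Var(T | S=x) = (1 − ρ²)·σ_T².
Var(T | S=-4.6) = (4.2)²·(1 − (-0.22)²) = 17.64·0.9516 = 16.7862.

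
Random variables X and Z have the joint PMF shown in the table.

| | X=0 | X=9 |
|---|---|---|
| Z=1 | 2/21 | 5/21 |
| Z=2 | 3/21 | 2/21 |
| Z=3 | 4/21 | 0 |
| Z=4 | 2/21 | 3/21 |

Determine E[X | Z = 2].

18/5

P(Z = 2) = 5/21.
Σ X·P over the event = 0·(3/21) + 9·(2/21) = 6/7.
E[X | Z = 2] = (6/7) / (5/21) = 18/5.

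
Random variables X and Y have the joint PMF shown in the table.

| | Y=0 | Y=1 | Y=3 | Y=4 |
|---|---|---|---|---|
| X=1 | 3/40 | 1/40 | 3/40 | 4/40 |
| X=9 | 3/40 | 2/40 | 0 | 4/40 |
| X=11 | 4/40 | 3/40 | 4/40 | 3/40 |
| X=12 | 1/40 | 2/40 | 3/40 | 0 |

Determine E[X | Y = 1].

19/2

P(Y = 1) = 1/5.
Σ X·P over the event = 1·(1/40) + 9·(2/40) + 11·(3/40) + 12·(2/40) = 19/10.
E[X | Y = 1] = (19/10) / (1/5) = 19/2.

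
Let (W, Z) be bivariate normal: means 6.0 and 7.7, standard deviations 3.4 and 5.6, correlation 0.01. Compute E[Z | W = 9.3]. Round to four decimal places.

7.7544

E[Z | W=x] = μ_Z + ρ(σ_Z/σ_W)(x − μ_W) for jointly normal variables.
E[Z | W=9.3] = 7.7 + (0.01)·(5.6/3.4)·(9.3 − (6.0)) = 7.7 + (0.016471)·(3.3) = 7.7544.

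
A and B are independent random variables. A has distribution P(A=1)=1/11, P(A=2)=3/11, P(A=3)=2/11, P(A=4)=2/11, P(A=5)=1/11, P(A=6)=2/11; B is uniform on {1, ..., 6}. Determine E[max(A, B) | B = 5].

P(B = 5) = 1/6.
Summing max(A,B)·P(x,y) over outcomes with B = 5 gives 19/22.
E[max(A, B) | B = 5] = (19/22) / (1/6) = 57/11.

57/11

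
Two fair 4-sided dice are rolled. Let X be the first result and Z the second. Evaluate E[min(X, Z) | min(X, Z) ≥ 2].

23/9

Outcomes with min(X, Z) ≥ 2: (2,2), (2,3), (2,4), (3,2), (3,3), (3,4), (4,2), (4,3), (4,4), each with probability 1/16.
E[min(X, Z) | min(X, Z) ≥ 2] = (2 + 2 + 2 + 2 + 3 + 3 + 2 + 3 + 4) / 9 = 23/9.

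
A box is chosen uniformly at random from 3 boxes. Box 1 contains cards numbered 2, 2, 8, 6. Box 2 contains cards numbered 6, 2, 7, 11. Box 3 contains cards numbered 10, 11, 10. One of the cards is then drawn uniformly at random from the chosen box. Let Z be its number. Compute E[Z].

64/9

E[Z | box 1] = (2+2+8+6)/4 = 9/2.
E[Z | box 2] = (6+2+7+11)/4 = 13/2.
E[Z | box 3] = (10+11+10)/3 = 31/3.
E[Z] = (1/3)·(9/2) + (1/3)·(13/2) + (1/3)·(31/3) = 64/9.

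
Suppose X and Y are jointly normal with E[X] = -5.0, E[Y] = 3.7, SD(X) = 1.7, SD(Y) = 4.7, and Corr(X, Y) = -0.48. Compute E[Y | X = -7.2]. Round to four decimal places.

The regression of Y on X has slope ρ·σ_Y/σ_X and passes through (μ_X, μ_Y).
E[Y | X=-7.2] = 3.7 + (-0.48)·(4.7/1.7)·(-7.2 − (-5.0)) = 3.7 + (-1.32706)·(-2.2) = 6.6195.

6.6195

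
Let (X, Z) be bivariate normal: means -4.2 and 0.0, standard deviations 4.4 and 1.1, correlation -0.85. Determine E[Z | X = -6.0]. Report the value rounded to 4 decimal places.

The regression of Z on X has slope ρ·σ_Z/σ_X and passes through (μ_X, μ_Z).
E[Z | X=-6.0] = 0.0 + (-0.85)·(1.1/4.4)·(-6.0 − (-4.2)) = 0.0 + (-0.2125)·(-1.8) = 0.3825.

0.3825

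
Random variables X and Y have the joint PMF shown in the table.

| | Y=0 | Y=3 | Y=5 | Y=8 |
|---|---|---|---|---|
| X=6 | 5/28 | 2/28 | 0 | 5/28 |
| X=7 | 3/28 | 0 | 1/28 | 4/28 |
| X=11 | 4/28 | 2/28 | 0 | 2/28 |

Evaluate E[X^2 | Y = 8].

P(Y = 8) = 11/28.
Summing X^2·P(X=x,Y=y) over the conditioning event gives 309/14.
E[X^2 | Y = 8] = (309/14) / (11/28) = 618/11.

618/11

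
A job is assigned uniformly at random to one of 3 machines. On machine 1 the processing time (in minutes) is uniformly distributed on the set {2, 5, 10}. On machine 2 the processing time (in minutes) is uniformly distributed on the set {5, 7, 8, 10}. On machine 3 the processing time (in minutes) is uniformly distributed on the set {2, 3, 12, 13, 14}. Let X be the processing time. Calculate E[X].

E[X | machine 1] = (2+5+10)/3 = 17/3.
E[X | machine 2] = (5+7+8+10)/4 = 15/2.
E[X | machine 3] = (2+3+12+13+14)/5 = 44/5.
By the law of total expectation,
E[X] = (1/3)·(17/3) + (1/3)·(15/2) + (1/3)·(44/5) = 659/90.

659/90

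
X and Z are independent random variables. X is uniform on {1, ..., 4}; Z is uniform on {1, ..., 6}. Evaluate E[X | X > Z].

10/3

Outcomes with X > Z: (2,1), (3,1), (3,2), (4,1), (4,2), (4,3), each with probability 1/24.
E[X | X > Z] = (2 + 3 + 3 + 4 + 4 + 4) / 6 = 10/3.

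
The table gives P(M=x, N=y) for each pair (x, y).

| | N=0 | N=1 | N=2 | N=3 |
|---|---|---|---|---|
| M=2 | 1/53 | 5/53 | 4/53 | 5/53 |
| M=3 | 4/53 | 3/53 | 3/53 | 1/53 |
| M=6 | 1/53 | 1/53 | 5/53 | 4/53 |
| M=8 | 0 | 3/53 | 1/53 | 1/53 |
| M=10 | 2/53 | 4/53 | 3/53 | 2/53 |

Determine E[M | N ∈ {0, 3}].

5

P(N ∈ {0, 3}) = 21/53.
Summing M·P(M=x,N=y) over the conditioning event gives 105/53.
E[M | N ∈ {0, 3}] = (105/53) / (21/53) = 5.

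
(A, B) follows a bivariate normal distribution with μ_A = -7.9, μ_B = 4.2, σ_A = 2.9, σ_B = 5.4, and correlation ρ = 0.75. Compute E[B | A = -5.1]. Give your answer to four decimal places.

8.1103

For a bivariate normal, E[B | A=x] = μ_B + ρ·(σ_B/σ_A)·(x − μ_A).
E[B | A=-5.1] = 4.2 + (0.75)·(5.4/2.9)·(-5.1 − (-7.9)) = 4.2 + (1.39655)·(2.8) = 8.1103.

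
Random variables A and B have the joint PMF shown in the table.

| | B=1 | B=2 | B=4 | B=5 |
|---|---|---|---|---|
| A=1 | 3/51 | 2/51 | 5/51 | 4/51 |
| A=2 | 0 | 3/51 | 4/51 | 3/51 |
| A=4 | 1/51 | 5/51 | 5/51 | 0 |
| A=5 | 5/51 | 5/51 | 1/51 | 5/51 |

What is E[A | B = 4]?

38/15

P(B = 4) = 5/17.
Summing A·P(A=x,B=y) over the conditioning event gives 38/51.
E[A | B = 4] = (38/51) / (5/17) = 38/15.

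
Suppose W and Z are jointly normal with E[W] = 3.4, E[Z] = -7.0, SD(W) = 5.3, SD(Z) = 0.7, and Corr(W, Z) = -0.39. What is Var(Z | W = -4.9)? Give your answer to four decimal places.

0.4155

The conditional variance in a bivariate normal is σ_Z²(1 − ρ²), independent of x.
Var(Z | W=-4.9) = (0.7)²·(1 − (-0.39)²) = 0.49·0.8479 = 0.4155.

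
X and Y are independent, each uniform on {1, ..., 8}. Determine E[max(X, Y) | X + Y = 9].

13/2

Outcomes with X + Y = 9: (1,8), (2,7), (3,6), (4,5), (5,4), (6,3), (7,2), (8,1), each with probability 1/64.
E[max(X, Y) | X + Y = 9] = (8 + 7 + 6 + 5 + 5 + 6 + 7 + 8) / 8 = 13/2.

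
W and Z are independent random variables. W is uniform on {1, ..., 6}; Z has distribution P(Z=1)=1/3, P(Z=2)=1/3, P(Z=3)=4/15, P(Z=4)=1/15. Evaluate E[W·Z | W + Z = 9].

92/5

P(W + Z = 9) = 1/18.
Summing WZ·P(x,y) over outcomes with W + Z = 9 gives 46/45.
E[W·Z | W + Z = 9] = (46/45) / (1/18) = 92/5.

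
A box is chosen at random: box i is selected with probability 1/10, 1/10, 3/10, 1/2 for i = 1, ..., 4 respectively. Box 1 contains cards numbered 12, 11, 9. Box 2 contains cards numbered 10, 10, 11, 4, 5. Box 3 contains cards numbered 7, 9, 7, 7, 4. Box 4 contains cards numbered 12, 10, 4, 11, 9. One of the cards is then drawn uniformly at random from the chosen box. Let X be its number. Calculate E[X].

638/75

E[X | box 1] = (12+11+9)/3 = 32/3.
E[X | box 2] = (10+10+11+4+5)/5 = 8.
E[X | box 3] = (7+9+7+7+4)/5 = 34/5.
E[X | box 4] = (12+10+4+11+9)/5 = 46/5.
E[X] = (1/10)·(32/3) + (1/10)·(8) + (3/10)·(34/5) + (1/2)·(46/5) = 638/75.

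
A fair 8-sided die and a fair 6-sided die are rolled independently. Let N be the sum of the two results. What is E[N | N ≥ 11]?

12

P(N ≥ 11) = 5/24.
Σ over the event: 11·1/12 + 12·1/16 + 13·1/24 + 14·1/48 = 5/2.
E[N | N ≥ 11] = (5/2) / (5/24) = 12.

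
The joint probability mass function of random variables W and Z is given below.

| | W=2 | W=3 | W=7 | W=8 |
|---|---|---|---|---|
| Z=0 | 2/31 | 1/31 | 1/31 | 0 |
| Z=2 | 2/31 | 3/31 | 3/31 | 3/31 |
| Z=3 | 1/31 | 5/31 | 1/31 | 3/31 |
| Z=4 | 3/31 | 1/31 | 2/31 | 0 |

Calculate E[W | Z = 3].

24/5

P(Z = 3) = 10/31.
Summing W·P(W=x,Z=y) over the conditioning event gives 48/31.
E[W | Z = 3] = (48/31) / (10/31) = 24/5.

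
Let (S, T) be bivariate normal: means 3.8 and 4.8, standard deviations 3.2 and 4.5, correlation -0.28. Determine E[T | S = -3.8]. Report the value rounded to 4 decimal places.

The regression of T on S has slope ρ·σ_T/σ_S and passes through (μ_S, μ_T).
E[T | S=-3.8] = 4.8 + (-0.28)·(4.5/3.2)·(-3.8 − (3.8)) = 4.8 + (-0.39375)·(-7.6) = 7.7925.

7.7925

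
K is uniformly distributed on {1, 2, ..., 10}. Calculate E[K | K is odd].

Given K is odd, K is equally likely to be any of {1, 3, 5, 7, 9}.
E[K | K is odd] = (1 + 3 + 5 + 7 + 9) / 5 = 5.

5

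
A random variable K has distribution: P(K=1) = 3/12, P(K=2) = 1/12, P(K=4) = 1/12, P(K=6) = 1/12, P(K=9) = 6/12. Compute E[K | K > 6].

9

P(K > 6) = 1/2.
Σ over the event: 9·1/2 = 9/2.
E[K | K > 6] = (9/2) / (1/2) = 9.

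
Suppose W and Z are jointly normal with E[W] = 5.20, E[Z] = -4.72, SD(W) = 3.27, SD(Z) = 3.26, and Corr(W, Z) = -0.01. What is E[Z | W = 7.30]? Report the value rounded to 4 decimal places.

-4.7409

The regression of Z on W has slope ρ·σ_Z/σ_W and passes through (μ_W, μ_Z).
E[Z | W=7.30] = -4.72 + (-0.01)·(3.26/3.27)·(7.30 − (5.20)) = -4.72 + (-0.0099694)·(2.1) = -4.7409.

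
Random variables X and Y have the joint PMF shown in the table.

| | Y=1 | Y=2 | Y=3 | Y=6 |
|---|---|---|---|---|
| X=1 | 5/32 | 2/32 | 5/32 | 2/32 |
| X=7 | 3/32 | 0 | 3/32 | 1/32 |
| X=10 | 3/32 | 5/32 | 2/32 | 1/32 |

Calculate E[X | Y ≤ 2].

6

P(Y ≤ 2) = 9/16.
Summing X·P(X=x,Y=y) over the conditioning event gives 27/8.
E[X | Y ≤ 2] = (27/8) / (9/16) = 6.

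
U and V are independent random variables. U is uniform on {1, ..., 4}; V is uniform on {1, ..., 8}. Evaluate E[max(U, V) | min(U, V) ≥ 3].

P(min(U, V) ≥ 3) = 3/8.
Summing max(U,V)·P(x,y) over outcomes with min(U, V) ≥ 3 gives 67/32.
E[max(U, V) | min(U, V) ≥ 3] = (67/32) / (3/8) = 67/12.

67/12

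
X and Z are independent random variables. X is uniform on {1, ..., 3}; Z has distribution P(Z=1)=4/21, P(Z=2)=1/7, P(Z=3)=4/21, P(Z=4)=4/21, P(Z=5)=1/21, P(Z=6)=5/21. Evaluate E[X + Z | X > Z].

P(X > Z) = 11/63.
Summing (X+Z)·P(x,y) over outcomes with X > Z gives 43/63.
E[X + Z | X > Z] = (43/63) / (11/63) = 43/11.

43/11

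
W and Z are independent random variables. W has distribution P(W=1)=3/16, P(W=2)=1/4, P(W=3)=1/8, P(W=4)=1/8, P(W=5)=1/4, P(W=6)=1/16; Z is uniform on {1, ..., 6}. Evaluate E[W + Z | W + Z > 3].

615/86

P(W + Z > 3) = 43/48.
Summing (W+Z)·P(x,y) over outcomes with W + Z > 3 gives 205/32.
E[W + Z | W + Z > 3] = (205/32) / (43/48) = 615/86.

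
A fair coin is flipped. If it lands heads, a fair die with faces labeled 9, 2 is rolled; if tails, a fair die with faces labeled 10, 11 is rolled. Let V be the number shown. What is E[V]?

8

E[V | heads] = (9+2)/2 = 11/2.
E[V | tails] = (10+11)/2 = 21/2.
By the law of total expectation,
E[V] = (1/2)·(11/2) + (1/2)·(21/2) = 8.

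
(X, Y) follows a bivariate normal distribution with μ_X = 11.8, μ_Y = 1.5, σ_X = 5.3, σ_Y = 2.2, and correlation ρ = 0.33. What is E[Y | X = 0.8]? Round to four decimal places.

For a bivariate normal, E[Y | X=x] = μ_Y + ρ·(σ_Y/σ_X)·(x − μ_X).
E[Y | X=0.8] = 1.5 + (0.33)·(2.2/5.3)·(0.8 − (11.8)) = 1.5 + (0.13698)·(-11) = -0.0068.

-0.0068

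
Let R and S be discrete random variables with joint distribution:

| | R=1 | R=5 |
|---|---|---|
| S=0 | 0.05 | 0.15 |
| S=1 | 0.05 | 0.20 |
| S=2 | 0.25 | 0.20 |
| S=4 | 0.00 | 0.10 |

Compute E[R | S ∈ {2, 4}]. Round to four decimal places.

3.1818

P(S ∈ {2, 4}) = 0.55.
Σ R·P over the event = 1·(0.25) + 5·(0.20) + 5·(0.10) = 1.75.
E[R | S ∈ {2, 4}] = (1.75) / (0.55) = 3.1818.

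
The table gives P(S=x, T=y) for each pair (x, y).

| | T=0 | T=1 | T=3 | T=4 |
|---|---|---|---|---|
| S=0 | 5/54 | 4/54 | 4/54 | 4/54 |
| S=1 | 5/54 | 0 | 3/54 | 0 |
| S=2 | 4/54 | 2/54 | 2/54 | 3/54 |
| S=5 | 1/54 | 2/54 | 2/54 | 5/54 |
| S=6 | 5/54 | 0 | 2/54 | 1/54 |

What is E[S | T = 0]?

12/5

P(T = 0) = 10/27.
Summing S·P(S=x,T=y) over the conditioning event gives 8/9.
E[S | T = 0] = (8/9) / (10/27) = 12/5.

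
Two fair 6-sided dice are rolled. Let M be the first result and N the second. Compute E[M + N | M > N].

P(M > N) = 5/12.
Summing (M+N)·P(x,y) over outcomes with M > N gives 35/12.
E[M + N | M > N] = (35/12) / (5/12) = 7.

7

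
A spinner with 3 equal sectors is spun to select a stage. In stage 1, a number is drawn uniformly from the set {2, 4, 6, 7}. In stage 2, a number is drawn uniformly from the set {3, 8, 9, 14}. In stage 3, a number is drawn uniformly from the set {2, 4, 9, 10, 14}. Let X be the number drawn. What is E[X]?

E[X | stage 1] = (2+4+6+7)/4 = 19/4.
E[X | stage 2] = (3+8+9+14)/4 = 17/2.
E[X | stage 3] = (2+4+9+10+14)/5 = 39/5.
E[X] = (1/3)·(19/4) + (1/3)·(17/2) + (1/3)·(39/5) = 421/60.

421/60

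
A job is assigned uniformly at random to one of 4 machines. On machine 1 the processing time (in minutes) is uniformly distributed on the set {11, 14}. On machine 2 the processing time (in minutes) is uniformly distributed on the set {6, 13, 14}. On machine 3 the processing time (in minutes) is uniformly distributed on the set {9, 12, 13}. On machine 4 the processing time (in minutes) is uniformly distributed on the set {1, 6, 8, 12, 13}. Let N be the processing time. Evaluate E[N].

E[N | machine 1] = (11+14)/2 = 25/2.
E[N | machine 2] = (6+13+14)/3 = 11.
E[N | machine 3] = (9+12+13)/3 = 34/3.
E[N | machine 4] = (1+6+8+12+13)/5 = 8.
By the law of total expectation,
E[N] = (1/4)·(25/2) + (1/4)·(11) + (1/4)·(34/3) + (1/4)·(8) = 257/24.

257/24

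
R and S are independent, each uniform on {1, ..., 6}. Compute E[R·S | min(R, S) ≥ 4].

P(min(R, S) ≥ 4) = 1/4.
Summing RS·P(x,y) over outcomes with min(R, S) ≥ 4 gives 25/4.
E[R·S | min(R, S) ≥ 4] = (25/4) / (1/4) = 25.

25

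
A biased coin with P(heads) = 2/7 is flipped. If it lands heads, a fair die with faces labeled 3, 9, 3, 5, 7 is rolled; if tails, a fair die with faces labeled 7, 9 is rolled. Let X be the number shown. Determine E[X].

254/35

E[X | heads] = (3+9+3+5+7)/5 = 27/5.
E[X | tails] = (7+9)/2 = 8.
By the law of total expectation,
E[X] = (2/7)·(27/5) + (5/7)·(8) = 254/35.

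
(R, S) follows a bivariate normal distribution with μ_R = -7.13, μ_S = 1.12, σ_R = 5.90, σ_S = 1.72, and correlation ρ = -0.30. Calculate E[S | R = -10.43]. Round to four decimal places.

The regression of S on R has slope ρ·σ_S/σ_R and passes through (μ_R, μ_S).
E[S | R=-10.43] = 1.12 + (-0.30)·(1.72/5.90)·(-10.43 − (-7.13)) = 1.12 + (-0.087458)·(-3.3) = 1.4086.

1.4086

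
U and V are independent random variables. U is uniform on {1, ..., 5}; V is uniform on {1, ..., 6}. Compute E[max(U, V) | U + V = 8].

Outcomes with U + V = 8: (2,6), (3,5), (4,4), (5,3), each with probability 1/30.
E[max(U, V) | U + V = 8] = (6 + 5 + 4 + 5) / 4 = 5.

5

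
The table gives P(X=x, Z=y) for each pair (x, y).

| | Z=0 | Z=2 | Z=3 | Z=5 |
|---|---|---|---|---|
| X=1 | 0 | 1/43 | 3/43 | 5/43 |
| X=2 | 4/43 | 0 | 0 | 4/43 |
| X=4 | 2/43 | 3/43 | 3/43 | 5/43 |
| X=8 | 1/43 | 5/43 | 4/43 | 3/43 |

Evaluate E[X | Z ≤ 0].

P(Z ≤ 0) = 7/43.
Summing X·P(X=x,Z=y) over the conditioning event gives 24/43.
E[X | Z ≤ 0] = (24/43) / (7/43) = 24/7.

24/7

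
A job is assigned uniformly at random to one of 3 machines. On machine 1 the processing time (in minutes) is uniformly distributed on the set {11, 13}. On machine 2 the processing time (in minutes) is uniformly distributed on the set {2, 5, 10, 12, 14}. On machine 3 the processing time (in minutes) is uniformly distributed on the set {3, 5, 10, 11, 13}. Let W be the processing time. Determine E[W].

E[W | machine 1] = (11+13)/2 = 12.
E[W | machine 2] = (2+5+10+12+14)/5 = 43/5.
E[W | machine 3] = (3+5+10+11+13)/5 = 42/5.
E[W] = (1/3)·(12) + (1/3)·(43/5) + (1/3)·(42/5) = 29/3.

29/3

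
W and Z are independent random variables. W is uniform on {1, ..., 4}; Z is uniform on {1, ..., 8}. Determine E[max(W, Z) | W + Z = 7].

P(W + Z = 7) = 1/8.
Summing max(W,Z)·P(x,y) over outcomes with W + Z = 7 gives 19/32.
E[max(W, Z) | W + Z = 7] = (19/32) / (1/8) = 19/4.

19/4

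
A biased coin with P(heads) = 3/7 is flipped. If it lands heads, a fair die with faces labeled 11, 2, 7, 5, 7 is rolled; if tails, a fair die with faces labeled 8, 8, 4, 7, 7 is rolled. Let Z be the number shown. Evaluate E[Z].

E[Z | heads] = (11+2+7+5+7)/5 = 32/5.
E[Z | tails] = (8+8+4+7+7)/5 = 34/5.
E[Z] = (3/7)·(32/5) + (4/7)·(34/5) = 232/35.

232/35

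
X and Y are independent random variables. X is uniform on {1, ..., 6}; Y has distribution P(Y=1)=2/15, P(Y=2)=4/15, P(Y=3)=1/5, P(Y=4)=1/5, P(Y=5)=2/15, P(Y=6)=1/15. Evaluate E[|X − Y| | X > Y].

P(X > Y) = 43/90.
Summing |X−Y|·P(x,y) over outcomes with X > Y gives 11/10.
E[|X − Y| | X > Y] = (11/10) / (43/90) = 99/43.

99/43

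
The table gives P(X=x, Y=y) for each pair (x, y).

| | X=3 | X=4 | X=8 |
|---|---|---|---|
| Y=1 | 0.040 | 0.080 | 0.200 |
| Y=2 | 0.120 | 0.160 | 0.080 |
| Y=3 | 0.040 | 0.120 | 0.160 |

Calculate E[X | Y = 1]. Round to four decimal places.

6.3750

P(Y = 1) = 0.320.
Σ X·P over the event = 3·(0.040) + 4·(0.080) + 8·(0.200) = 2.040.
E[X | Y = 1] = (2.040) / (0.320) = 6.3750.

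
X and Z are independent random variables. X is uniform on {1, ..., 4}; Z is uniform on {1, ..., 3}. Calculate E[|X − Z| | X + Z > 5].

1

Outcomes with X + Z > 5: (3,3), (4,2), (4,3), each with probability 1/12.
E[|X − Z| | X + Z > 5] = (0 + 2 + 1) / 3 = 1.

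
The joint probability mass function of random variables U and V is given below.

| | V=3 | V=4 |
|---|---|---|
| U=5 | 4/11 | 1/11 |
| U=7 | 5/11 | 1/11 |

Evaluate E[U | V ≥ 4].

P(V ≥ 4) = 2/11.
Σ U·P over the event = 5·(1/11) + 7·(1/11) = 12/11.
E[U | V ≥ 4] = (12/11) / (2/11) = 6.

6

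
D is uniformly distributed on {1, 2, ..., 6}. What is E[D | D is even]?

Given D is even, D is equally likely to be any of {2, 4, 6}.
E[D | D is even] = (2 + 4 + 6) / 3 = 4.

4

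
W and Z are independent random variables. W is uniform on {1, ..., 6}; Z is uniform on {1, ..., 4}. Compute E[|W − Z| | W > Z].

17/7

P(W > Z) = 7/12.
Summing |W−Z|·P(x,y) over outcomes with W > Z gives 17/12.
E[|W − Z| | W > Z] = (17/12) / (7/12) = 17/7.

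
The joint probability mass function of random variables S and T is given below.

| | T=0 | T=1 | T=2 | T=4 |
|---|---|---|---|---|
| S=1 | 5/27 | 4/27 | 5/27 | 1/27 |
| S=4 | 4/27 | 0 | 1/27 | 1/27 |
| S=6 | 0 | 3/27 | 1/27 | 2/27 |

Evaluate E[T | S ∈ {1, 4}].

P(S ∈ {1, 4}) = 7/9.
Σ T·P over the event = 0·(5/27) + 1·(4/27) + 2·(5/27) + 4·(1/27) + 0·(4/27) + 2·(1/27) + 4·(1/27) = 8/9.
E[T | S ∈ {1, 4}] = (8/9) / (7/9) = 8/7.

8/7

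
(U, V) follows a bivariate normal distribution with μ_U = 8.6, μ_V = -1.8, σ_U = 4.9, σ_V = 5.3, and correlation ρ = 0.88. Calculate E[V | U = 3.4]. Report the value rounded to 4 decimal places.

-6.7496

The regression of V on U has slope ρ·σ_V/σ_U and passes through (μ_U, μ_V).
E[V | U=3.4] = -1.8 + (0.88)·(5.3/4.9)·(3.4 − (8.6)) = -1.8 + (0.95184)·(-5.2) = -6.7496.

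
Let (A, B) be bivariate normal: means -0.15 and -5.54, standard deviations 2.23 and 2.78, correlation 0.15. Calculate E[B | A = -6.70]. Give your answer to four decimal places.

E[B | A=x] = μ_B + ρ(σ_B/σ_A)(x − μ_A) for jointly normal variables.
E[B | A=-6.70] = -5.54 + (0.15)·(2.78/2.23)·(-6.70 − (-0.15)) = -5.54 + (0.186996)·(-6.55) = -6.7648.

-6.7648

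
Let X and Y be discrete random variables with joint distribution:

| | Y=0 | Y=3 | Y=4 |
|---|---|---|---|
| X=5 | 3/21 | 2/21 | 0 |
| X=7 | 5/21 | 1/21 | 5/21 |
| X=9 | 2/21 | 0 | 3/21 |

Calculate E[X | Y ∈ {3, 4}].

P(Y ∈ {3, 4}) = 11/21.
Σ X·P over the event = 5·(2/21) + 7·(1/21) + 7·(5/21) + 9·(3/21) = 79/21.
E[X | Y ∈ {3, 4}] = (79/21) / (11/21) = 79/11.

79/11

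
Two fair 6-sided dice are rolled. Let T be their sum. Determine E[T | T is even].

P(T is even) = 1/2.
Σ over the event: 2·1/36 + 4·1/12 + 6·5/36 + 8·5/36 + 10·1/12 + 12·1/36 = 7/2.
E[T | T is even] = (7/2) / (1/2) = 7.

7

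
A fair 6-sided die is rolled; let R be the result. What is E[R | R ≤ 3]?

Given R ≤ 3, R is equally likely to be any of {1, 2, 3}.
E[R | R ≤ 3] = (1 + 2 + 3) / 3 = 2.

2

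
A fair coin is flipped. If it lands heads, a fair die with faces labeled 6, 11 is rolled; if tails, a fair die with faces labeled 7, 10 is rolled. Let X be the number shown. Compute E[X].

17/2

E[X | heads] = (6+11)/2 = 17/2.
E[X | tails] = (7+10)/2 = 17/2.
E[X] = (1/2)·(17/2) + (1/2)·(17/2) = 17/2.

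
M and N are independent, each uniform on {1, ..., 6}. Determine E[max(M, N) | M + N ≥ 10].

35/6

Outcomes with M + N ≥ 10: (4,6), (5,5), (5,6), (6,4), (6,5), (6,6), each with probability 1/36.
E[max(M, N) | M + N ≥ 10] = (6 + 5 + 6 + 6 + 6 + 6) / 6 = 35/6.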